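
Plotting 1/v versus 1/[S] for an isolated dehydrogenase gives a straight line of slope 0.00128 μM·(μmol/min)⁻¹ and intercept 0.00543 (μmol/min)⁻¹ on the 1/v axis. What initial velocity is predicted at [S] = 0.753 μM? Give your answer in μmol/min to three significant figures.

The y-intercept is 1/Vmax, so Vmax = 1/0.00543 = 184 μmol/min.
The slope is Km/Vmax, so Km = 0.00128 × 184 = 0.236 μM.
Then v = 184 × 0.753/(0.236 + 0.753) = 140 μmol/min.

140 μmol/min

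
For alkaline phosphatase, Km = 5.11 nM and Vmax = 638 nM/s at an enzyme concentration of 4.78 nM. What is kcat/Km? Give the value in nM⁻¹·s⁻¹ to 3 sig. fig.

kcat = Vmax/[E]total = 638/4.78 = 133 s⁻¹.
kcat/Km = 133/5.11 = 26.1 nM⁻¹·s⁻¹.

26.1 nM⁻¹·s⁻¹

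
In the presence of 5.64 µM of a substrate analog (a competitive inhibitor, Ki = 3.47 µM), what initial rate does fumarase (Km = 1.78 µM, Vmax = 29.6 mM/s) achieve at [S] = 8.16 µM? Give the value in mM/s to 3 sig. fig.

18.8 mM/s

With α = 1 + [I]/Ki = 1 + 5.64/3.47 = 2.625, the competitive rate law is v = Vmax[S] / (αKm + [S]).
v = 29.6×8.16 / (2.625×1.78 + 8.16) = 241.5/12.83 = 18.8 mM/s.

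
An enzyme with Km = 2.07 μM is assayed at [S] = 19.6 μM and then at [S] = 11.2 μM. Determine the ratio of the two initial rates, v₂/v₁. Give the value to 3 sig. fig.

0.933

Since Vmax cancels, v₂/v₁ = [S]₂(Km+[S]₁) / [S]₁(Km+[S]₂).
= 11.2×(2.07+19.6) / (19.6×(2.07+11.2)) = 242.7/260.1 = 0.933.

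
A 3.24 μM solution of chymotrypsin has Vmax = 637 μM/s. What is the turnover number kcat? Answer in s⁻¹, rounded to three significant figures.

kcat = Vmax/[E]total = 637 μM/s / 3.24 μM = 197 s⁻¹.

197 s⁻¹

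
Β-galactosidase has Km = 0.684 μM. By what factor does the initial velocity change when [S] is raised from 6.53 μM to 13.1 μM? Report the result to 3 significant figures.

1.05

The fractional saturations are [S]/(Km+[S]) = 6.53/7.214 = 0.9052 and 13.1/13.78 = 0.9504.
v₂/v₁ is just their ratio: 0.9504/0.9052 = 1.05.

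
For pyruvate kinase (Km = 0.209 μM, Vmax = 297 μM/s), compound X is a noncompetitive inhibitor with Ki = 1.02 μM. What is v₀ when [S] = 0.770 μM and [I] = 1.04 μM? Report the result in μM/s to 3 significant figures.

116 μM/s

With α = 1 + [I]/Ki = 1 + 1.04/1.02 = 2.020, the noncompetitive rate law is v = (Vmax/α)·[S] / (Km + [S]).
v = (297/2.020)×0.770 / (0.209 + 0.770) = 113.2/0.9790 = 116 μM/s.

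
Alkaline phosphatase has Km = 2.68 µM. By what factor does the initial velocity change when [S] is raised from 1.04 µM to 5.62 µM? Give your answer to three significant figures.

2.42

The fractional saturations are [S]/(Km+[S]) = 1.04/3.720 = 0.2796 and 5.62/8.300 = 0.6771.
v₂/v₁ is just their ratio: 0.6771/0.2796 = 2.42.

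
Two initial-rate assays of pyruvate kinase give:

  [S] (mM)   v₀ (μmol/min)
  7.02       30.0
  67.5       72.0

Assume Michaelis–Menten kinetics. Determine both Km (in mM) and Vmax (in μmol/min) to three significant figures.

From v = Vmax[S]/(Km+[S]), each point gives Vmax = v(Km+[S])/[S].
Equating: 30.0(Km+7.02)/7.02 = 72.0(Km+67.5)/67.5.
4.274·Km + 30.0 = 1.067·Km + 72.0, so (4.274 − 1.067)·Km = 72.0 − 30.0.
Km = 42.00/3.207 = 13.1 mM; then Vmax = 30.0(13.1+7.02)/7.02 = 86.0 μmol/min.

Km = 13.1 mM; Vmax = 86.0 μmol/min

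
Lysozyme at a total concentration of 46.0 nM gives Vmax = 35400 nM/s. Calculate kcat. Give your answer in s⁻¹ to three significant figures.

770 s⁻¹

kcat = Vmax/[E]total = 35400 nM/s / 46.0 nM = 770 s⁻¹.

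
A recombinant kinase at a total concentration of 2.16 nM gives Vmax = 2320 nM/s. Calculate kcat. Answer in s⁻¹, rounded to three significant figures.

kcat = Vmax/[E]total = 2320 nM/s / 2.16 nM = 1070 s⁻¹.

1070 s⁻¹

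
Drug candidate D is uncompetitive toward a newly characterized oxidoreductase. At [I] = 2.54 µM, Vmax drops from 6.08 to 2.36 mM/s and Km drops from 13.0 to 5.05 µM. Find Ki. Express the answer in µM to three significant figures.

Uncompetitive: Vmax,app = Vmax/α (and Km,app = Km/α) with α = 1 + [I]/Ki.
α = Vmax/Vmax,app = 6.08/2.36 = 2.576.
Since α = 1 + [I]/Ki, [I]/Ki = 2.576 − 1 = 1.576 and Ki = 2.54/1.576 = 1.61 µM.

1.61 µM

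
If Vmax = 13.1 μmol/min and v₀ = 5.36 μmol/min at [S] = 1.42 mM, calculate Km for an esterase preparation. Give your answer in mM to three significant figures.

v/Vmax = 5.36/13.1 = 0.4092 = [S]/(Km+[S]).
So Km + [S] = [S]/0.4092 = 3.471 mM, giving Km = 3.471 − 1.42 = 2.05 mM.

2.05 mM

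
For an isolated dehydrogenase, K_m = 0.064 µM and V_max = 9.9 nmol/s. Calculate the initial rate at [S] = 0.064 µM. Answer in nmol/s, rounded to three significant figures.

[S]/(Km+[S]) = 0.064/0.1280 = 0.5000, the fractional saturation.
v = 0.5000 × Vmax = 0.5000 × 9.9 = 4.95 nmol/s.

4.95 nmol/s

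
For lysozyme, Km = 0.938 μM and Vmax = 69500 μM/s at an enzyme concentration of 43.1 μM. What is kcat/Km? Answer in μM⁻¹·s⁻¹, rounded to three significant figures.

1720 μM⁻¹·s⁻¹

kcat = Vmax/[E]total = 69500/43.1 = 1610 s⁻¹.
kcat/Km = 1610/0.938 = 1720 μM⁻¹·s⁻¹.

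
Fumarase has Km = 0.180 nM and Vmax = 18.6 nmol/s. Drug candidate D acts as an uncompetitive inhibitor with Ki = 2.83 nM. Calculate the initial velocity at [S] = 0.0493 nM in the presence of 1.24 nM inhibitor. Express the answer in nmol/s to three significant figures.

3.65 nmol/s

With α = 1 + [I]/Ki = 1 + 1.24/2.83 = 1.438, the uncompetitive rate law is v = (Vmax/α)·[S] / (Km/α + [S]).
v = (18.6/1.438)×0.0493 / (0.180/1.438 + 0.0493) = 0.6376/0.1745 = 3.65 nmol/s.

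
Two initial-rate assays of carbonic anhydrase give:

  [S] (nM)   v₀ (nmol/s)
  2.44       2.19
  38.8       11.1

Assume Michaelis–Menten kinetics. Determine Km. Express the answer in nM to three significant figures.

From v = Vmax[S]/(Km+[S]), each point gives Vmax = v(Km+[S])/[S].
Equating: 2.19(Km+2.44)/2.44 = 11.1(Km+38.8)/38.8.
0.8975·Km + 2.19 = 0.2861·Km + 11.1, so (0.8975 − 0.2861)·Km = 11.1 − 2.19.
Km = 8.910/0.6115 = 14.6 nM; then Vmax = 2.19(14.6+2.44)/2.44 = 15.3 nmol/s.

14.6 nM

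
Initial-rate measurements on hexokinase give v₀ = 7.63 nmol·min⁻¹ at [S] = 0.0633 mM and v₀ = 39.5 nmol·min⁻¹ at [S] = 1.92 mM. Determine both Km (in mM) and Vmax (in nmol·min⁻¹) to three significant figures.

From v = Vmax[S]/(Km+[S]), each point gives Vmax = v(Km+[S])/[S].
Equating: 7.63(Km+0.0633)/0.0633 = 39.5(Km+1.92)/1.92.
120.5·Km + 7.63 = 20.57·Km + 39.5, so (120.5 − 20.57)·Km = 39.5 − 7.63.
Km = 31.87/99.96 = 0.319 mM; then Vmax = 7.63(0.319+0.0633)/0.0633 = 46.1 nmol·min⁻¹.

Km = 0.319 mM; Vmax = 46.1 nmol·min⁻¹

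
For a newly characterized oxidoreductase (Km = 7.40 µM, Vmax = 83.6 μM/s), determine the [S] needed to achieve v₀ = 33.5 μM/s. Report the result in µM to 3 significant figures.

The required fractional saturation is v/Vmax = 33.5/83.6 = 0.4007.
Then [S]/(Km+[S]) = 0.4007 ⇒ [S] = 7.40 × 0.4007/(1 − 0.4007) = 4.95 µM.

4.95 µM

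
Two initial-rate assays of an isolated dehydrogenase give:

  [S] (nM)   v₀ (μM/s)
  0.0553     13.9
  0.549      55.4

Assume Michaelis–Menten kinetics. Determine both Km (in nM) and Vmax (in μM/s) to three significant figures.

From v = Vmax[S]/(Km+[S]), each point gives Vmax = v(Km+[S])/[S].
Equating: 13.9(Km+0.0553)/0.0553 = 55.4(Km+0.549)/0.549.
251.4·Km + 13.9 = 100.9·Km + 55.4, so (251.4 − 100.9)·Km = 55.4 − 13.9.
Km = 41.50/150.4 = 0.276 nM; then Vmax = 13.9(0.276+0.0553)/0.0553 = 83.2 μM/s.

Km = 0.276 nM; Vmax = 83.2 μM/s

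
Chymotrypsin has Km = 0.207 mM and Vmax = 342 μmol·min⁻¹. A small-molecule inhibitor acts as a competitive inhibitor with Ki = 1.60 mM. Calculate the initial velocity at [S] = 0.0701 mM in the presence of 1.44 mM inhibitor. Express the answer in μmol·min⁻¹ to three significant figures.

51.7 μmol·min⁻¹

With α = 1 + [I]/Ki = 1 + 1.44/1.60 = 1.900, the competitive rate law is v = Vmax[S] / (αKm + [S]).
v = 342×0.0701 / (1.900×0.207 + 0.0701) = 23.97/0.4634 = 51.7 μmol·min⁻¹.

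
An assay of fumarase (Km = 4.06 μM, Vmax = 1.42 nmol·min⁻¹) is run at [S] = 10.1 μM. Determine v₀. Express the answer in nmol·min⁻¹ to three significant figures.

1.01 nmol·min⁻¹

[S]/(Km+[S]) = 10.1/14.16 = 0.7133, the fractional saturation.
v = 0.7133 × Vmax = 0.7133 × 1.42 = 1.01 nmol·min⁻¹.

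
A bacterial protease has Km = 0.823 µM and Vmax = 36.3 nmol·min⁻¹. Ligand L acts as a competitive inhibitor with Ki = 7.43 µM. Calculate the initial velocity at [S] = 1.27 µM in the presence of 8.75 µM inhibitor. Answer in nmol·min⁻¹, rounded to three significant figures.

15.1 nmol·min⁻¹

α = 1 + [I]/Ki = 1 + 8.75/7.43 = 2.178.
For a competitive inhibitor, Vmax is unchanged and the apparent Km becomes α·Km: Km,app = 1.79 µM, Vmax,app = 36.3 nmol·min⁻¹.
v = Vmax,app·[S]/(Km,app + [S]) = 36.3 × 1.27/(1.79 + 1.27) = 15.1 nmol·min⁻¹.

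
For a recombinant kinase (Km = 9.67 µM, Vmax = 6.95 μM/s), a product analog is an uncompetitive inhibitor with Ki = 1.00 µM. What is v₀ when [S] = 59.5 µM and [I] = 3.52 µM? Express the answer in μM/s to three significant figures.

1.48 μM/s

With α = 1 + [I]/Ki = 1 + 3.52/1.00 = 4.520, the uncompetitive rate law is v = (Vmax/α)·[S] / (Km/α + [S]).
v = (6.95/4.520)×59.5 / (9.67/4.520 + 59.5) = 91.49/61.64 = 1.48 μM/s.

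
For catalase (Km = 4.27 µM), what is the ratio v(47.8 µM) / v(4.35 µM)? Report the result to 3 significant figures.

1.82

Since Vmax cancels, v₂/v₁ = [S]₂(Km+[S]₁) / [S]₁(Km+[S]₂).
= 47.8×(4.27+4.35) / (4.35×(4.27+47.8)) = 412.0/226.5 = 1.82.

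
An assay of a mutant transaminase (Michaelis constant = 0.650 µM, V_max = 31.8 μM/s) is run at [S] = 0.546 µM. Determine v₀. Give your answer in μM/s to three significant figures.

[S]/(Km+[S]) = 0.546/1.196 = 0.4565, the fractional saturation.
v = 0.4565 × Vmax = 0.4565 × 31.8 = 14.5 μM/s.

14.5 μM/s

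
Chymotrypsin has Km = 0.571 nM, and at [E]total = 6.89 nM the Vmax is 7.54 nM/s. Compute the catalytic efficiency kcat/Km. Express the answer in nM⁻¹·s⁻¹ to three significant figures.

kcat = Vmax/[E]total = 7.54/6.89 = 1.09 s⁻¹.
kcat/Km = 1.09/0.571 = 1.92 nM⁻¹·s⁻¹.

1.92 nM⁻¹·s⁻¹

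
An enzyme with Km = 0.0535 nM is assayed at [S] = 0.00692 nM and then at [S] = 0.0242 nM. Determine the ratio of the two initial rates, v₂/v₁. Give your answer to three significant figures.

Since Vmax cancels, v₂/v₁ = [S]₂(Km+[S]₁) / [S]₁(Km+[S]₂).
= 0.0242×(0.0535+0.00692) / (0.00692×(0.0535+0.0242)) = 0.001462/0.0005377 = 2.72.

2.72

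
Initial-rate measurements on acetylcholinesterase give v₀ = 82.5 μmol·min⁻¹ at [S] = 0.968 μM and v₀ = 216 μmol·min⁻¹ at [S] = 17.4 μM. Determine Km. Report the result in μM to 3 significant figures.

From v = Vmax[S]/(Km+[S]), each point gives Vmax = v(Km+[S])/[S].
Equating: 82.5(Km+0.968)/0.968 = 216(Km+17.4)/17.4.
85.23·Km + 82.5 = 12.41·Km + 216, so (85.23 − 12.41)·Km = 216 − 82.5.
Km = 133.5/72.81 = 1.83 μM; then Vmax = 82.5(1.83+0.968)/0.968 = 239 μmol·min⁻¹.

1.83 μM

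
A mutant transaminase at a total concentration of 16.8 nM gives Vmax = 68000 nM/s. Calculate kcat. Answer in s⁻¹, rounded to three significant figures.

kcat = Vmax/[E]total = 68000 nM/s / 16.8 nM = 4050 s⁻¹.

4050 s⁻¹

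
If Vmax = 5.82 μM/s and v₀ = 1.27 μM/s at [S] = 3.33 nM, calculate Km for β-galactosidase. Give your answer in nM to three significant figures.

11.9 nM

v/Vmax = 1.27/5.82 = 0.2182 = [S]/(Km+[S]).
So Km + [S] = [S]/0.2182 = 15.26 nM, giving Km = 15.26 − 3.33 = 11.9 nM.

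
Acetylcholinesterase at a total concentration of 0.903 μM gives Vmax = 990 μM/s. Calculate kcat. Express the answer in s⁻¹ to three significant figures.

kcat = Vmax/[E]total = 990 μM/s / 0.903 μM = 1100 s⁻¹.

1100 s⁻¹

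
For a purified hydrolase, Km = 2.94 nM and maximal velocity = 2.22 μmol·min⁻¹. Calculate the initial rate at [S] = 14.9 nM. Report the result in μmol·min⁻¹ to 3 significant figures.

1.85 μmol·min⁻¹

v = Vmax·[S]/(Km + [S]) = 2.22 × 14.9 / (2.94 + 14.9)
  = 33.08 / 17.84 = 1.85 μmol·min⁻¹.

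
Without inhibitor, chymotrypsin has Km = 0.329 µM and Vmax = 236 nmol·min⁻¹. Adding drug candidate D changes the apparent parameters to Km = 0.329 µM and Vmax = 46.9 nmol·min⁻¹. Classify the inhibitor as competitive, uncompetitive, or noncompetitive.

noncompetitive

Vmax decreases (236 → 46.9 nmol·min⁻¹) while Km is unchanged — pure noncompetitive inhibition.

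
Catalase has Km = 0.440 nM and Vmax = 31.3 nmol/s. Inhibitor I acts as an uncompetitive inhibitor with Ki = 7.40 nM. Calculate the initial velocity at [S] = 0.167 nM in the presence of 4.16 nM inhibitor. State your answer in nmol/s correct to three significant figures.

With α = 1 + [I]/Ki = 1 + 4.16/7.40 = 1.562, the uncompetitive rate law is v = (Vmax/α)·[S] / (Km/α + [S]).
v = (31.3/1.562)×0.167 / (0.440/1.562 + 0.167) = 3.346/0.4487 = 7.46 nmol/s.

7.46 nmol/s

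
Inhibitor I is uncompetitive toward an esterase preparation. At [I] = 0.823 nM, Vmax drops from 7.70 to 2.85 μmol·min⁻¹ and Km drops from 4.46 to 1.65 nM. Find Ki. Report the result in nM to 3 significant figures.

0.484 nM

Uncompetitive: Vmax,app = Vmax/α (and Km,app = Km/α) with α = 1 + [I]/Ki.
α = Vmax/Vmax,app = 7.70/2.85 = 2.702.
Ki = [I]/(α − 1) = 0.823/1.702 = 0.484 nM.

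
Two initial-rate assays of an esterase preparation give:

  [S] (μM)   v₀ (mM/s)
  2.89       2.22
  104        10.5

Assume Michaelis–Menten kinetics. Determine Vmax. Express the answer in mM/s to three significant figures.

From v = Vmax[S]/(Km+[S]), each point gives Vmax = v(Km+[S])/[S].
Equating: 2.22(Km+2.89)/2.89 = 10.5(Km+104)/104.
0.7682·Km + 2.22 = 0.1010·Km + 10.5, so (0.7682 − 0.1010)·Km = 10.5 − 2.22.
Km = 8.280/0.6672 = 12.4 μM; then Vmax = 2.22(12.4+2.89)/2.89 = 11.8 mM/s.

11.8 mM/s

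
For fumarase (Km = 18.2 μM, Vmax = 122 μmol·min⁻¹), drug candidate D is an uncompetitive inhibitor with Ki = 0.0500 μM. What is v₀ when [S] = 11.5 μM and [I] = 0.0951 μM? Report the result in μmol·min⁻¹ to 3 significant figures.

27.2 μmol·min⁻¹

α = 1 + [I]/Ki = 1 + 0.0951/0.0500 = 2.902.
For an uncompetitive inhibitor, both parameters are divided by α, giving Vmax/α and Km/α: Km,app = 6.27 μM, Vmax,app = 42.0 μmol·min⁻¹.
v = Vmax,app·[S]/(Km,app + [S]) = 42.0 × 11.5/(6.27 + 11.5) = 27.2 μmol·min⁻¹.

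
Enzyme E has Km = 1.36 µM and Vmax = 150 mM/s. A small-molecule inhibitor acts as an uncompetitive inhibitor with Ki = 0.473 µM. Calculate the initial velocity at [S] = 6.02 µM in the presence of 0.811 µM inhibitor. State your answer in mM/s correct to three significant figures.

51.0 mM/s

α = 1 + [I]/Ki = 1 + 0.811/0.473 = 2.715.
For an uncompetitive inhibitor, both parameters are divided by α, giving Vmax/α and Km/α: Km,app = 0.501 µM, Vmax,app = 55.3 mM/s.
v = Vmax,app·[S]/(Km,app + [S]) = 55.3 × 6.02/(0.501 + 6.02) = 51.0 mM/s.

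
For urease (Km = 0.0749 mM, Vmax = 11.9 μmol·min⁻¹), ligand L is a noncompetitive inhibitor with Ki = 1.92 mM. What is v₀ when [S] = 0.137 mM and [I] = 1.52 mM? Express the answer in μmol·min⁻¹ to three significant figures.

With α = 1 + [I]/Ki = 1 + 1.52/1.92 = 1.792, the noncompetitive rate law is v = (Vmax/α)·[S] / (Km + [S]).
v = (11.9/1.792)×0.137 / (0.0749 + 0.137) = 0.9099/0.2119 = 4.29 μmol·min⁻¹.

4.29 μmol·min⁻¹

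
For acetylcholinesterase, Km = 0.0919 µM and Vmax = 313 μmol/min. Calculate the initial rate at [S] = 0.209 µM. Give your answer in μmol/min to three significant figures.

[S]/(Km+[S]) = 0.209/0.3009 = 0.6946, the fractional saturation.
v = 0.6946 × Vmax = 0.6946 × 313 = 217 μmol/min.

217 μmol/min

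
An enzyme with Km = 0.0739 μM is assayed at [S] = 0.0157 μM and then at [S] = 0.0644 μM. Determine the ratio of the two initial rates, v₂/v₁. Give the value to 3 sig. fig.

2.66

The fractional saturations are [S]/(Km+[S]) = 0.0157/0.08960 = 0.1752 and 0.0644/0.1383 = 0.4657.
v₂/v₁ is just their ratio: 0.4657/0.1752 = 2.66.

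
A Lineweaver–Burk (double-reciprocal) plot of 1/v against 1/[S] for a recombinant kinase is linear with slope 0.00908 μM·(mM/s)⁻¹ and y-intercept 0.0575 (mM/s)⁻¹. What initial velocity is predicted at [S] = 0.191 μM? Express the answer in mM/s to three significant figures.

9.52 mM/s

The y-intercept is 1/Vmax, so Vmax = 1/0.0575 = 17.4 mM/s.
The slope is Km/Vmax, so Km = 0.00908 × 17.4 = 0.158 μM.
Then v = 17.4 × 0.191/(0.158 + 0.191) = 9.52 mM/s.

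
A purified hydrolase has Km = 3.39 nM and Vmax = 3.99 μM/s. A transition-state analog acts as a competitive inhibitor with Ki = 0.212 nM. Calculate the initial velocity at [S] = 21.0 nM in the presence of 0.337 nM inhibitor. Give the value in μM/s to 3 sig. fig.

α = 1 + [I]/Ki = 1 + 0.337/0.212 = 2.590.
For a competitive inhibitor, Vmax is unchanged and the apparent Km becomes α·Km: Km,app = 8.78 nM, Vmax,app = 3.99 μM/s.
v = Vmax,app·[S]/(Km,app + [S]) = 3.99 × 21.0/(8.78 + 21.0) = 2.81 μM/s.

2.81 μM/s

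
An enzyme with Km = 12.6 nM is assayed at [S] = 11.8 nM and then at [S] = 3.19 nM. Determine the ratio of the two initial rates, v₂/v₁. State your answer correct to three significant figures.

Since Vmax cancels, v₂/v₁ = [S]₂(Km+[S]₁) / [S]₁(Km+[S]₂).
= 3.19×(12.6+11.8) / (11.8×(12.6+3.19)) = 77.84/186.3 = 0.418.

0.418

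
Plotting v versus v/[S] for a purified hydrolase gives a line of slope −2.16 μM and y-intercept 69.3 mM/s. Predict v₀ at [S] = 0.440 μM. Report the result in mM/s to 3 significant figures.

11.7 mM/s

In the Eadie–Hofstee form v = Vmax − Km·(v/[S]), the slope is −Km and the intercept is Vmax, so Km = 2.16 μM and Vmax = 69.3 mM/s.
v = 69.3 × 0.440/(2.16 + 0.440) = 11.7 mM/s.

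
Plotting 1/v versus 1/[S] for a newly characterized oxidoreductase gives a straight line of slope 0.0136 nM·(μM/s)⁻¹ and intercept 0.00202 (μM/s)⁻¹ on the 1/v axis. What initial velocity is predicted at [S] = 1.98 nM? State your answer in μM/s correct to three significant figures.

The y-intercept is 1/Vmax, so Vmax = 1/0.00202 = 495 μM/s.
The slope is Km/Vmax, so Km = 0.0136 × 495 = 6.73 nM.
Then v = 495 × 1.98/(6.73 + 1.98) = 113 μM/s.

113 μM/s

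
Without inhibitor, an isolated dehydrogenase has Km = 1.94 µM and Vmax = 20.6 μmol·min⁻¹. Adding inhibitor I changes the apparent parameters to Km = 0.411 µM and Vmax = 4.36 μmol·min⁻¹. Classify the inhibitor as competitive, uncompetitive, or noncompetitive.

uncompetitive

Both Km and Vmax decrease by the same factor (~4.72-fold) — characteristic of uncompetitive inhibition.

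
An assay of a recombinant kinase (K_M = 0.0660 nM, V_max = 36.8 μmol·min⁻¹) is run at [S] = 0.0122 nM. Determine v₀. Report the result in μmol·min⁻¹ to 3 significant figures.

v = Vmax·[S]/(Km + [S]) = 36.8 × 0.0122 / (0.0660 + 0.0122)
  = 0.4490 / 0.07820 = 5.74 μmol·min⁻¹.

5.74 μmol·min⁻¹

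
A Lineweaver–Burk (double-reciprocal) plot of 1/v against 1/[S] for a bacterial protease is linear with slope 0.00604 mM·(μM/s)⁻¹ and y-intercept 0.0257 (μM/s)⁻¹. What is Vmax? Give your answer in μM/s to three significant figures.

The y-intercept of a Lineweaver–Burk plot equals 1/Vmax, so Vmax = 1/0.0257 = 38.9 μM/s.

38.9 μM/s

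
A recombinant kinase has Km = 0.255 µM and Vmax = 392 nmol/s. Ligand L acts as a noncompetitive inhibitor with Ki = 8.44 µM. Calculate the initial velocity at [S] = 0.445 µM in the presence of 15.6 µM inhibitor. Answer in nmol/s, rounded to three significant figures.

87.5 nmol/s

α = 1 + [I]/Ki = 1 + 15.6/8.44 = 2.848.
For a noncompetitive inhibitor, Vmax is reduced to Vmax/α while Km is unchanged: Km,app = 0.255 µM, Vmax,app = 138 nmol/s.
v = Vmax,app·[S]/(Km,app + [S]) = 138 × 0.445/(0.255 + 0.445) = 87.5 nmol/s.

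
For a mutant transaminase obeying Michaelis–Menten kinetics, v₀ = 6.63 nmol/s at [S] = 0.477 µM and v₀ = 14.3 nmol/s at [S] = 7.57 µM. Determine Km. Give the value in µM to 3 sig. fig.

In reciprocal form, 1/v = (Km/Vmax)·(1/[S]) + 1/Vmax. The two points give (1/[S], 1/v) = (2.096, 0.1508) and (0.1321, 0.06993).
Slope = (0.1508 − 0.06993)/(2.096 − 0.1321) = 0.04118; intercept = 0.1508 − 0.04118×2.096 = 0.06449.
Vmax = 1/intercept = 15.5 nmol/s; Km = slope × Vmax = 0.04118 × 15.5 = 0.639 µM.

0.639 µM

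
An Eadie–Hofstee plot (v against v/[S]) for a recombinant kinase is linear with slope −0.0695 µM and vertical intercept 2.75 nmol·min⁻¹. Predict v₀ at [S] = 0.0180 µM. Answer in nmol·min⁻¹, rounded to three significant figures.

In the Eadie–Hofstee form v = Vmax − Km·(v/[S]), the slope is −Km and the intercept is Vmax, so Km = 0.0695 µM and Vmax = 2.75 nmol·min⁻¹.
v = 2.75 × 0.0180/(0.0695 + 0.0180) = 0.566 nmol·min⁻¹.

0.566 nmol·min⁻¹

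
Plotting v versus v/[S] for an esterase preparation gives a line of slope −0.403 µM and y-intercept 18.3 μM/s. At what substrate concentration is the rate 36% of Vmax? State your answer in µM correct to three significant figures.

0.227 µM

The Eadie–Hofstee slope gives Km = 0.403 µM (slope = −Km).
v/Vmax = [S]/(Km+[S]) = 0.36 ⇒ [S] = Km·0.36/(1−0.36) = 0.403 × 0.5625 = 0.227 µM.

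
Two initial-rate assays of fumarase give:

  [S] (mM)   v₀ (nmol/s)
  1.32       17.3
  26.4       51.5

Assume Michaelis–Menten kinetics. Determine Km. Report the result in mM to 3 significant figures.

In reciprocal form, 1/v = (Km/Vmax)·(1/[S]) + 1/Vmax. The two points give (1/[S], 1/v) = (0.7576, 0.05780) and (0.03788, 0.01942).
Slope = (0.05780 − 0.01942)/(0.7576 − 0.03788) = 0.05334; intercept = 0.05780 − 0.05334×0.7576 = 0.01740.
Vmax = 1/intercept = 57.5 nmol/s; Km = slope × Vmax = 0.05334 × 57.5 = 3.07 mM.

3.07 mM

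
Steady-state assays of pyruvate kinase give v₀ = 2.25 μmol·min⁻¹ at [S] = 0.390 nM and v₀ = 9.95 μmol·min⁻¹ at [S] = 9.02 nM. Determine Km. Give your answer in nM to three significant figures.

In reciprocal form, 1/v = (Km/Vmax)·(1/[S]) + 1/Vmax. The two points give (1/[S], 1/v) = (2.564, 0.4444) and (0.1109, 0.1005).
Slope = (0.4444 − 0.1005)/(2.564 − 0.1109) = 0.1402; intercept = 0.4444 − 0.1402×2.564 = 0.08496.
Vmax = 1/intercept = 11.8 μmol·min⁻¹; Km = slope × Vmax = 0.1402 × 11.8 = 1.65 nM.

1.65 nM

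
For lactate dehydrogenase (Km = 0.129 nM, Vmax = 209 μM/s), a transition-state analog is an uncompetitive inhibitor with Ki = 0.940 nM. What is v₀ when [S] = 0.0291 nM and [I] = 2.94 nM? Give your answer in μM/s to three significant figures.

α = 1 + [I]/Ki = 1 + 2.94/0.940 = 4.128.
For an uncompetitive inhibitor, both parameters are divided by α, giving Vmax/α and Km/α: Km,app = 0.0313 nM, Vmax,app = 50.6 μM/s.
v = Vmax,app·[S]/(Km,app + [S]) = 50.6 × 0.0291/(0.0313 + 0.0291) = 24.4 μM/s.

24.4 μM/s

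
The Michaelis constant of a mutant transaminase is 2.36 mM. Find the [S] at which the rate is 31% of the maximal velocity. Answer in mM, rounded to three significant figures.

1.06 mM

v/Vmax = [S]/(Km+[S]) = 0.31, so [S] = Km·0.31/(1 − 0.31) = 2.36 × 0.4493.
[S] = 1.06 mM.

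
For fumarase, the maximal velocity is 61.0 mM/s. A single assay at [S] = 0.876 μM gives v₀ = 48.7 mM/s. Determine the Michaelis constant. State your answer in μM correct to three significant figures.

v/Vmax = 48.7/61.0 = 0.7984 = [S]/(Km+[S]).
So Km + [S] = [S]/0.7984 = 1.097 μM, giving Km = 1.097 − 0.876 = 0.221 μM.

0.221 μM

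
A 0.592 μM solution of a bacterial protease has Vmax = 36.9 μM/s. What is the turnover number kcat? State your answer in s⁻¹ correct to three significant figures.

kcat = Vmax/[E]total = 36.9 μM/s / 0.592 μM = 62.3 s⁻¹.

62.3 s⁻¹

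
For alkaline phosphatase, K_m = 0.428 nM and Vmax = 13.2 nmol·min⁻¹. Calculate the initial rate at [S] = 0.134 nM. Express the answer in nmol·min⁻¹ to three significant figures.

v = Vmax·[S]/(Km + [S]) = 13.2 × 0.134 / (0.428 + 0.134)
  = 1.769 / 0.5620 = 3.15 nmol·min⁻¹.

3.15 nmol·min⁻¹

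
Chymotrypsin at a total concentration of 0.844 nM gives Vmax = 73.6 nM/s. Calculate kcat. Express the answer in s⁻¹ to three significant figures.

87.2 s⁻¹

kcat = Vmax/[E]total = 73.6 nM/s / 0.844 nM = 87.2 s⁻¹.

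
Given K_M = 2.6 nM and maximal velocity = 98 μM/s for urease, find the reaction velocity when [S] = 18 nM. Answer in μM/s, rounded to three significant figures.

[S]/(Km+[S]) = 18/20.60 = 0.8738, the fractional saturation.
v = 0.8738 × Vmax = 0.8738 × 98 = 85.6 μM/s.

85.6 μM/s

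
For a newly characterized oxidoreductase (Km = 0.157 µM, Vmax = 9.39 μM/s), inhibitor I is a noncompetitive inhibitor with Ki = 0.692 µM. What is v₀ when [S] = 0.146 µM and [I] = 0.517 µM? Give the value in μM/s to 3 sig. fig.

With α = 1 + [I]/Ki = 1 + 0.517/0.692 = 1.747, the noncompetitive rate law is v = (Vmax/α)·[S] / (Km + [S]).
v = (9.39/1.747)×0.146 / (0.157 + 0.146) = 0.7847/0.3030 = 2.59 μM/s.

2.59 μM/s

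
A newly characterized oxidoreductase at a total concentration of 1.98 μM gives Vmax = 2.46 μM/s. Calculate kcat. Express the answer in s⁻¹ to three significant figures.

1.24 s⁻¹

kcat = Vmax/[E]total = 2.46 μM/s / 1.98 μM = 1.24 s⁻¹.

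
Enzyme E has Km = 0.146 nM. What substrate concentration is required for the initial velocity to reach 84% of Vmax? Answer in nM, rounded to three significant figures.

0.766 nM

v/Vmax = [S]/(Km+[S]) = 0.84, so [S] = Km·0.84/(1 − 0.84) = 0.146 × 5.250.
[S] = 0.766 nM.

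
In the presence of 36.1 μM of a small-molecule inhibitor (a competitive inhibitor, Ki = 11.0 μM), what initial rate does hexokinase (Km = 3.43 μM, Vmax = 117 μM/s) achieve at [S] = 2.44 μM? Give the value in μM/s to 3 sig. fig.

With α = 1 + [I]/Ki = 1 + 36.1/11.0 = 4.282, the competitive rate law is v = Vmax[S] / (αKm + [S]).
v = 117×2.44 / (4.282×3.43 + 2.44) = 285.5/17.13 = 16.7 μM/s.

16.7 μM/s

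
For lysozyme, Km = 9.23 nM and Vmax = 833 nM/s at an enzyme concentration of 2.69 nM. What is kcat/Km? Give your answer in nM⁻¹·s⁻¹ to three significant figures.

kcat = Vmax/[E]total = 833/2.69 = 310 s⁻¹.
kcat/Km = 310/9.23 = 33.5 nM⁻¹·s⁻¹.

33.5 nM⁻¹·s⁻¹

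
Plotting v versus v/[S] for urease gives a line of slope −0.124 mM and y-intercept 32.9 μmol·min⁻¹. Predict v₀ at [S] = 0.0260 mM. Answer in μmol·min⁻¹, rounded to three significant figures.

5.70 μmol·min⁻¹

In the Eadie–Hofstee form v = Vmax − Km·(v/[S]), the slope is −Km and the intercept is Vmax, so Km = 0.124 mM and Vmax = 32.9 μmol·min⁻¹.
v = 32.9 × 0.0260/(0.124 + 0.0260) = 5.70 μmol·min⁻¹.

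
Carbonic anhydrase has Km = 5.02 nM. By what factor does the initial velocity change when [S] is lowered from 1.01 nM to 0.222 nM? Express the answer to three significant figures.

0.253

The fractional saturations are [S]/(Km+[S]) = 1.01/6.030 = 0.1675 and 0.222/5.242 = 0.04235.
v₂/v₁ is just their ratio: 0.04235/0.1675 = 0.253.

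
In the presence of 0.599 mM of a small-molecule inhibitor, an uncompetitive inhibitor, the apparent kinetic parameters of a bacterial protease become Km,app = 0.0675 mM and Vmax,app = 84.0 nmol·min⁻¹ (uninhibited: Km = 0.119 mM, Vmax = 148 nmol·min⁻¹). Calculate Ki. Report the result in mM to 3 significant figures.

0.786 mM

Uncompetitive: Vmax,app = Vmax/α (and Km,app = Km/α) with α = 1 + [I]/Ki.
α = Vmax/Vmax,app = 148/84.0 = 1.762.
Since α = 1 + [I]/Ki, [I]/Ki = 1.762 − 1 = 0.7619 and Ki = 0.599/0.7619 = 0.786 mM.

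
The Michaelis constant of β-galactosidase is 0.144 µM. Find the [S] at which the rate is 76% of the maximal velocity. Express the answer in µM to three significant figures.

v/Vmax = [S]/(Km+[S]) = 0.76, so [S] = Km·0.76/(1 − 0.76) = 0.144 × 3.167.
[S] = 0.456 µM.

0.456 µM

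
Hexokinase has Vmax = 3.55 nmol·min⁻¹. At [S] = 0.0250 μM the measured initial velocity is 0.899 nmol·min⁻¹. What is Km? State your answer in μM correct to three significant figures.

v/Vmax = 0.899/3.55 = 0.2532 = [S]/(Km+[S]).
So Km + [S] = [S]/0.2532 = 0.09872 μM, giving Km = 0.09872 − 0.0250 = 0.0737 μM.

0.0737 μM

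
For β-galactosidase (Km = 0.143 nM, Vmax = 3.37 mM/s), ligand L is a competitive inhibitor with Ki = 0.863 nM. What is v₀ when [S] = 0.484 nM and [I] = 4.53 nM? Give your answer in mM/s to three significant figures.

1.18 mM/s

With α = 1 + [I]/Ki = 1 + 4.53/0.863 = 6.249, the competitive rate law is v = Vmax[S] / (αKm + [S]).
v = 3.37×0.484 / (6.249×0.143 + 0.484) = 1.631/1.378 = 1.18 mM/s.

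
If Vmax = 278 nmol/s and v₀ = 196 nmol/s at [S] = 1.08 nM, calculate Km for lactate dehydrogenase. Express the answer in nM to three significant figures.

0.452 nM

From v = Vmax[S]/(Km+[S]), Km = [S](Vmax − v)/v.
Km = 1.08 × (278 − 196) / 196 = 88.56/196 = 0.452 nM.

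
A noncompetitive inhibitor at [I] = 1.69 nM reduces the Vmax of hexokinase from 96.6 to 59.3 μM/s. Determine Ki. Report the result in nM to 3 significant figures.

2.69 nM

Noncompetitive: Vmax,app = Vmax/α with α = 1 + [I]/Ki.
α = Vmax/Vmax,app = 96.6/59.3 = 1.629.
Since α = 1 + [I]/Ki, [I]/Ki = 1.629 − 1 = 0.6290 and Ki = 1.69/0.6290 = 2.69 nM.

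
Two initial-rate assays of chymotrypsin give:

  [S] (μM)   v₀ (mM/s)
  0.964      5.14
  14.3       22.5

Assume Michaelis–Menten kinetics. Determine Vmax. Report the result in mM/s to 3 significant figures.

29.8 mM/s

In reciprocal form, 1/v = (Km/Vmax)·(1/[S]) + 1/Vmax. The two points give (1/[S], 1/v) = (1.037, 0.1946) and (0.06993, 0.04444).
Slope = (0.1946 − 0.04444)/(1.037 − 0.06993) = 0.1552; intercept = 0.1946 − 0.1552×1.037 = 0.03359.
Vmax = 1/intercept = 29.8 mM/s; Km = slope × Vmax = 0.1552 × 29.8 = 4.62 μM.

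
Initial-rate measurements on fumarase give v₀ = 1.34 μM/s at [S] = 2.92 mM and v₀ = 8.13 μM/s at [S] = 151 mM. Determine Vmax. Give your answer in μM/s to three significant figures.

In reciprocal form, 1/v = (Km/Vmax)·(1/[S]) + 1/Vmax. The two points give (1/[S], 1/v) = (0.3425, 0.7463) and (0.006623, 0.1230).
Slope = (0.7463 − 0.1230)/(0.3425 − 0.006623) = 1.856; intercept = 0.7463 − 1.856×0.3425 = 0.1107.
Vmax = 1/intercept = 9.03 μM/s; Km = slope × Vmax = 1.856 × 9.03 = 16.8 mM.

9.03 μM/s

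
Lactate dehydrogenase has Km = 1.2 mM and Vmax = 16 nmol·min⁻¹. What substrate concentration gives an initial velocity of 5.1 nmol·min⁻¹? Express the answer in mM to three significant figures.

The required fractional saturation is v/Vmax = 5.1/16 = 0.3188.
Then [S]/(Km+[S]) = 0.3188 ⇒ [S] = 1.2 × 0.3188/(1 − 0.3188) = 0.561 mM.

0.561 mM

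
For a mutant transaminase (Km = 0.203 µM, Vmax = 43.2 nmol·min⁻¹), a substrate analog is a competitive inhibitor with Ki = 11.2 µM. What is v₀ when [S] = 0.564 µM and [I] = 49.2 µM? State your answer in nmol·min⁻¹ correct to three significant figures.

14.7 nmol·min⁻¹

With α = 1 + [I]/Ki = 1 + 49.2/11.2 = 5.393, the competitive rate law is v = Vmax[S] / (αKm + [S]).
v = 43.2×0.564 / (5.393×0.203 + 0.564) = 24.36/1.659 = 14.7 nmol·min⁻¹.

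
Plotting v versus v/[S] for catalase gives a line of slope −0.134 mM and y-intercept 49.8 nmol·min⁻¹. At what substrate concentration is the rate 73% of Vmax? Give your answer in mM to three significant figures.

0.362 mM

The Eadie–Hofstee slope gives Km = 0.134 mM (slope = −Km).
v/Vmax = [S]/(Km+[S]) = 0.73 ⇒ [S] = Km·0.73/(1−0.73) = 0.134 × 2.704 = 0.362 mM.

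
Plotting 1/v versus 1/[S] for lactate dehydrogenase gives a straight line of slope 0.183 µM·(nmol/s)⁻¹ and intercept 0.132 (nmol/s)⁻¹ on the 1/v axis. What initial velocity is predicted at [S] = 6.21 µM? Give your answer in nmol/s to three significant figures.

6.19 nmol/s

The y-intercept is 1/Vmax, so Vmax = 1/0.132 = 7.58 nmol/s.
The slope is Km/Vmax, so Km = 0.183 × 7.58 = 1.39 µM.
Then v = 7.58 × 6.21/(1.39 + 6.21) = 6.19 nmol/s.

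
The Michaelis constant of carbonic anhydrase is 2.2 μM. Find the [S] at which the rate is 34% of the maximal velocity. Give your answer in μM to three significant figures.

1.13 μM

v/Vmax = [S]/(Km+[S]) = 0.34, so [S] = Km·0.34/(1 − 0.34) = 2.2 × 0.5152.
[S] = 1.13 μM.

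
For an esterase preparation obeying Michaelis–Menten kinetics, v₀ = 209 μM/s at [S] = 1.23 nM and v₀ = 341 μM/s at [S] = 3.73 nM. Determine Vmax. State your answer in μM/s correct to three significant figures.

495 μM/s

In reciprocal form, 1/v = (Km/Vmax)·(1/[S]) + 1/Vmax. The two points give (1/[S], 1/v) = (0.8130, 0.004785) and (0.2681, 0.002933).
Slope = (0.004785 − 0.002933)/(0.8130 − 0.2681) = 0.003399; intercept = 0.004785 − 0.003399×0.8130 = 0.002021.
Vmax = 1/intercept = 495 μM/s; Km = slope × Vmax = 0.003399 × 495 = 1.68 nM.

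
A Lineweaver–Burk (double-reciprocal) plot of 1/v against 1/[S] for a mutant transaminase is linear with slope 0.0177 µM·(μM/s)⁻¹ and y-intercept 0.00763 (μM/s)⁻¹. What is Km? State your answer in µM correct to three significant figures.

2.32 µM

y-intercept = 1/Vmax ⇒ Vmax = 131 μM/s; slope = Km/Vmax ⇒ Km = slope × Vmax.
Km = 0.0177 × 131 = 2.32 µM.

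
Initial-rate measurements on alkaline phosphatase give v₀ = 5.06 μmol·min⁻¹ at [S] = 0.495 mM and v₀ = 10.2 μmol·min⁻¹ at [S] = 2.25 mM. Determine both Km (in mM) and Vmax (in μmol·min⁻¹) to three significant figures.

From v = Vmax[S]/(Km+[S]), each point gives Vmax = v(Km+[S])/[S].
Equating: 5.06(Km+0.495)/0.495 = 10.2(Km+2.25)/2.25.
10.22·Km + 5.06 = 4.533·Km + 10.2, so (10.22 − 4.533)·Km = 10.2 − 5.06.
Km = 5.140/5.689 = 0.904 mM; then Vmax = 5.06(0.904+0.495)/0.495 = 14.3 μmol·min⁻¹.

Km = 0.904 mM; Vmax = 14.3 μmol·min⁻¹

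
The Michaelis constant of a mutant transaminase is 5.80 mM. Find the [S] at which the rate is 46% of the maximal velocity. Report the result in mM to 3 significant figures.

4.94 mM

v/Vmax = [S]/(Km+[S]) = 0.46, so [S] = Km·0.46/(1 − 0.46) = 5.80 × 0.8519.
[S] = 4.94 mM.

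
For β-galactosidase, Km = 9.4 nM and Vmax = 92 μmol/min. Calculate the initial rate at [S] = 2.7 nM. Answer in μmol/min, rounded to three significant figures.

v = Vmax·[S]/(Km + [S]) = 92 × 2.7 / (9.4 + 2.7)
  = 248.4 / 12.10 = 20.5 μmol/min.

20.5 μmol/min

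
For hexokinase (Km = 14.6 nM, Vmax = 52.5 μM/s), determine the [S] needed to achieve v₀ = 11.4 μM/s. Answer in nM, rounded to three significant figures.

4.05 nM

The required fractional saturation is v/Vmax = 11.4/52.5 = 0.2171.
Then [S]/(Km+[S]) = 0.2171 ⇒ [S] = 14.6 × 0.2171/(1 − 0.2171) = 4.05 nM.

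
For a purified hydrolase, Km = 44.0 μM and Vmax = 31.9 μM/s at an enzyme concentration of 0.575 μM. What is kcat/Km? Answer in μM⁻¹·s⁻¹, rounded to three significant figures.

kcat = Vmax/[E]total = 31.9/0.575 = 55.5 s⁻¹.
kcat/Km = 55.5/44.0 = 1.26 μM⁻¹·s⁻¹.

1.26 μM⁻¹·s⁻¹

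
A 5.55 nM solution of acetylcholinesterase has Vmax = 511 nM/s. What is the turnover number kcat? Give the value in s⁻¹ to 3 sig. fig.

kcat = Vmax/[E]total = 511 nM/s / 5.55 nM = 92.1 s⁻¹.

92.1 s⁻¹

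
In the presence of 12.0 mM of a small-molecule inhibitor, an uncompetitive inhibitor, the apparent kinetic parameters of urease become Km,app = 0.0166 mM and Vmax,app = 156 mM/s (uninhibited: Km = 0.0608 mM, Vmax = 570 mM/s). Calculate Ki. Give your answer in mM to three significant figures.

4.52 mM

Uncompetitive: Vmax,app = Vmax/α (and Km,app = Km/α) with α = 1 + [I]/Ki.
α = Vmax/Vmax,app = 570/156 = 3.654.
Since α = 1 + [I]/Ki, [I]/Ki = 3.654 − 1 = 2.654 and Ki = 12.0/2.654 = 4.52 mM.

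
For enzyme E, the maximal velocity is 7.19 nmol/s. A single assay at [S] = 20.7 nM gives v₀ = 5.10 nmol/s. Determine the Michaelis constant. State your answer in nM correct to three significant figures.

8.48 nM

v/Vmax = 5.10/7.19 = 0.7093 = [S]/(Km+[S]).
So Km + [S] = [S]/0.7093 = 29.18 nM, giving Km = 29.18 − 20.7 = 8.48 nM.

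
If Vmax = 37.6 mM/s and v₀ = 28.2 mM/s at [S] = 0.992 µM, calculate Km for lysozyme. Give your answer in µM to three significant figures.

From v = Vmax[S]/(Km+[S]), Km = [S](Vmax − v)/v.
Km = 0.992 × (37.6 − 28.2) / 28.2 = 9.325/28.2 = 0.331 µM.

0.331 µM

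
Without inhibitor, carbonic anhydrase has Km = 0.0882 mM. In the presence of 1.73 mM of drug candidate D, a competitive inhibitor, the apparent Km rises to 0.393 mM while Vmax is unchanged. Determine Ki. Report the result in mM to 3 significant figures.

0.501 mM

Competitive: Km,app = α·Km with α = 1 + [I]/Ki.
α = Km,app/Km = 0.393/0.0882 = 4.456.
Ki = [I]/(α − 1) = 1.73/3.456 = 0.501 mM.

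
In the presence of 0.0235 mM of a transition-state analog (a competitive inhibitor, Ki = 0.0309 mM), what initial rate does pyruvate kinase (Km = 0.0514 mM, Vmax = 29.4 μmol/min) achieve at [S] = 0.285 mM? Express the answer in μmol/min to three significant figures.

α = 1 + [I]/Ki = 1 + 0.0235/0.0309 = 1.761.
For a competitive inhibitor, Vmax is unchanged and the apparent Km becomes α·Km: Km,app = 0.0905 mM, Vmax,app = 29.4 μmol/min.
v = Vmax,app·[S]/(Km,app + [S]) = 29.4 × 0.285/(0.0905 + 0.285) = 22.3 μmol/min.

22.3 μmol/min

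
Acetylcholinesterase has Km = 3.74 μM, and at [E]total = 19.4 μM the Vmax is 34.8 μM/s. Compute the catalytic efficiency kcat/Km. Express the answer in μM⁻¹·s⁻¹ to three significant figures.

0.480 μM⁻¹·s⁻¹

kcat = Vmax/[E]total = 34.8/19.4 = 1.79 s⁻¹.
kcat/Km = 1.79/3.74 = 0.480 μM⁻¹·s⁻¹.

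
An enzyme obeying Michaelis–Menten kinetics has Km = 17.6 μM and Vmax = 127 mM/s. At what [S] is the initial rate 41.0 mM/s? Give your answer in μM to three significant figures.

8.39 μM

Rearranging v = Vmax[S]/(Km+[S]) gives [S] = Km·v/(Vmax − v).
[S] = 17.6 × 41.0 / (127 − 41.0) = 721.6/86.00 = 8.39 μM.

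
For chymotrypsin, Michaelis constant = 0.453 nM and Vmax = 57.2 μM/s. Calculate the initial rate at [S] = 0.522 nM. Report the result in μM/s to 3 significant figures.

[S]/(Km+[S]) = 0.522/0.9750 = 0.5354, the fractional saturation.
v = 0.5354 × Vmax = 0.5354 × 57.2 = 30.6 μM/s.

30.6 μM/s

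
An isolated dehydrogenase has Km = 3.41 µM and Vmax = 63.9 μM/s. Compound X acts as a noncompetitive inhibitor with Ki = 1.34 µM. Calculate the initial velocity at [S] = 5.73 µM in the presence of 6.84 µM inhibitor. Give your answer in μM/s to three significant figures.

With α = 1 + [I]/Ki = 1 + 6.84/1.34 = 6.104, the noncompetitive rate law is v = (Vmax/α)·[S] / (Km + [S]).
v = (63.9/6.104)×5.73 / (3.41 + 5.73) = 59.98/9.140 = 6.56 μM/s.

6.56 μM/s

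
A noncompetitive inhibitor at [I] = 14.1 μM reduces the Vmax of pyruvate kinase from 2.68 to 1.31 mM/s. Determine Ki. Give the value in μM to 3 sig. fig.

Noncompetitive: Vmax,app = Vmax/α with α = 1 + [I]/Ki.
α = Vmax/Vmax,app = 2.68/1.31 = 2.046.
Ki = [I]/(α − 1) = 14.1/1.046 = 13.5 μM.

13.5 μM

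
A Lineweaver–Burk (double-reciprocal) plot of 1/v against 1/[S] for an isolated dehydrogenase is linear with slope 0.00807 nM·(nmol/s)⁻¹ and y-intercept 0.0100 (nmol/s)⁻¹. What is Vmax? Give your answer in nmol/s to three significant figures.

The y-intercept of a Lineweaver–Burk plot equals 1/Vmax, so Vmax = 1/0.0100 = 100 nmol/s.

100 nmol/s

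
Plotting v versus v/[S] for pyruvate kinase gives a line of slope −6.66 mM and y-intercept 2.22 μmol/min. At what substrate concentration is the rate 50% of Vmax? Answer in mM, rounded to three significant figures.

The Eadie–Hofstee slope gives Km = 6.66 mM (slope = −Km).
v/Vmax = [S]/(Km+[S]) = 0.5 ⇒ [S] = Km·0.5/(1−0.5) = 6.66 × 1.000 = 6.66 mM.

6.66 mM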